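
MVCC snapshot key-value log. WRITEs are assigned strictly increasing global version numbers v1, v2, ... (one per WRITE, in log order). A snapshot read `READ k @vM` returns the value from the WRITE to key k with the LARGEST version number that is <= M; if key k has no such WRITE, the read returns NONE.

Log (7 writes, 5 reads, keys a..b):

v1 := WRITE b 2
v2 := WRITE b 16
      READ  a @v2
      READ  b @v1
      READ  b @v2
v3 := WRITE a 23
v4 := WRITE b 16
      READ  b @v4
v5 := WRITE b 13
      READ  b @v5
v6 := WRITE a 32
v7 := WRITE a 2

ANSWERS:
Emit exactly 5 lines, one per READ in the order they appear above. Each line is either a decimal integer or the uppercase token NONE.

Answer: NONE
2
16
16
13

Derivation:
v1: WRITE b=2  (b history now [(1, 2)])
v2: WRITE b=16  (b history now [(1, 2), (2, 16)])
READ a @v2: history=[] -> no version <= 2 -> NONE
READ b @v1: history=[(1, 2), (2, 16)] -> pick v1 -> 2
READ b @v2: history=[(1, 2), (2, 16)] -> pick v2 -> 16
v3: WRITE a=23  (a history now [(3, 23)])
v4: WRITE b=16  (b history now [(1, 2), (2, 16), (4, 16)])
READ b @v4: history=[(1, 2), (2, 16), (4, 16)] -> pick v4 -> 16
v5: WRITE b=13  (b history now [(1, 2), (2, 16), (4, 16), (5, 13)])
READ b @v5: history=[(1, 2), (2, 16), (4, 16), (5, 13)] -> pick v5 -> 13
v6: WRITE a=32  (a history now [(3, 23), (6, 32)])
v7: WRITE a=2  (a history now [(3, 23), (6, 32), (7, 2)])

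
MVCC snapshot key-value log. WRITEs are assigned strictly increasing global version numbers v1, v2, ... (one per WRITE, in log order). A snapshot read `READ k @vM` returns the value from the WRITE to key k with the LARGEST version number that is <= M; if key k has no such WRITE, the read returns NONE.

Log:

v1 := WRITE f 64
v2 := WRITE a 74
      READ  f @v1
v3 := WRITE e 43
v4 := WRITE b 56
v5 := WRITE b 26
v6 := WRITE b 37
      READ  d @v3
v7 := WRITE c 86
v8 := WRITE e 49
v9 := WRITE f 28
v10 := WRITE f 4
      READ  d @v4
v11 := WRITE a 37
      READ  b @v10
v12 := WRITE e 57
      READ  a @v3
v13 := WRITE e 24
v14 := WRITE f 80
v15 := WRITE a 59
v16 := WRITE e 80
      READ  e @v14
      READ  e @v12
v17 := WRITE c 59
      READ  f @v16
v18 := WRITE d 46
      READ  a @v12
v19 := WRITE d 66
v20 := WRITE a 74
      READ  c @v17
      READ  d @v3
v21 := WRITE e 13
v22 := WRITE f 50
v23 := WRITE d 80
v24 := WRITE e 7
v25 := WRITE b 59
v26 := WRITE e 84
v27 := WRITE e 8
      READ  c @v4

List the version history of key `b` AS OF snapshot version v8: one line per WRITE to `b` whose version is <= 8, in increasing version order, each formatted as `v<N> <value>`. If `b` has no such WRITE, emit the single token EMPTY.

Answer: v4 56
v5 26
v6 37

Derivation:
Scan writes for key=b with version <= 8:
  v1 WRITE f 64 -> skip
  v2 WRITE a 74 -> skip
  v3 WRITE e 43 -> skip
  v4 WRITE b 56 -> keep
  v5 WRITE b 26 -> keep
  v6 WRITE b 37 -> keep
  v7 WRITE c 86 -> skip
  v8 WRITE e 49 -> skip
  v9 WRITE f 28 -> skip
  v10 WRITE f 4 -> skip
  v11 WRITE a 37 -> skip
  v12 WRITE e 57 -> skip
  v13 WRITE e 24 -> skip
  v14 WRITE f 80 -> skip
  v15 WRITE a 59 -> skip
  v16 WRITE e 80 -> skip
  v17 WRITE c 59 -> skip
  v18 WRITE d 46 -> skip
  v19 WRITE d 66 -> skip
  v20 WRITE a 74 -> skip
  v21 WRITE e 13 -> skip
  v22 WRITE f 50 -> skip
  v23 WRITE d 80 -> skip
  v24 WRITE e 7 -> skip
  v25 WRITE b 59 -> drop (> snap)
  v26 WRITE e 84 -> skip
  v27 WRITE e 8 -> skip
Collected: [(4, 56), (5, 26), (6, 37)]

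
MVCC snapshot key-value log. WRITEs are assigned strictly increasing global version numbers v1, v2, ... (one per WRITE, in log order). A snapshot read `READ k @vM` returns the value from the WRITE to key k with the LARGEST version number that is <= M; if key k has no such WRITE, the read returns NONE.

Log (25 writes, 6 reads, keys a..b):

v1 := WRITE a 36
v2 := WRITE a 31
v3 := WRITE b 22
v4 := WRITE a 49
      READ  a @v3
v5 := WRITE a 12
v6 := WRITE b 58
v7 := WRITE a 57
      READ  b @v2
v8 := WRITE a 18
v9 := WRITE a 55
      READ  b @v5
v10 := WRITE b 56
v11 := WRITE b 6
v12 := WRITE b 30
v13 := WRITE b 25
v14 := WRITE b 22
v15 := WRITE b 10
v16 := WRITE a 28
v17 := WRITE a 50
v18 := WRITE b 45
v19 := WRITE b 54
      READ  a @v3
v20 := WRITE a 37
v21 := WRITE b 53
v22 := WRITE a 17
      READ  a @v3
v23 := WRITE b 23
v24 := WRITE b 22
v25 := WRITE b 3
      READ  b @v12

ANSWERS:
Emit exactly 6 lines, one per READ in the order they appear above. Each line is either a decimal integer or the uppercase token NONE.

v1: WRITE a=36  (a history now [(1, 36)])
v2: WRITE a=31  (a history now [(1, 36), (2, 31)])
v3: WRITE b=22  (b history now [(3, 22)])
v4: WRITE a=49  (a history now [(1, 36), (2, 31), (4, 49)])
READ a @v3: history=[(1, 36), (2, 31), (4, 49)] -> pick v2 -> 31
v5: WRITE a=12  (a history now [(1, 36), (2, 31), (4, 49), (5, 12)])
v6: WRITE b=58  (b history now [(3, 22), (6, 58)])
v7: WRITE a=57  (a history now [(1, 36), (2, 31), (4, 49), (5, 12), (7, 57)])
READ b @v2: history=[(3, 22), (6, 58)] -> no version <= 2 -> NONE
v8: WRITE a=18  (a history now [(1, 36), (2, 31), (4, 49), (5, 12), (7, 57), (8, 18)])
v9: WRITE a=55  (a history now [(1, 36), (2, 31), (4, 49), (5, 12), (7, 57), (8, 18), (9, 55)])
READ b @v5: history=[(3, 22), (6, 58)] -> pick v3 -> 22
v10: WRITE b=56  (b history now [(3, 22), (6, 58), (10, 56)])
v11: WRITE b=6  (b history now [(3, 22), (6, 58), (10, 56), (11, 6)])
v12: WRITE b=30  (b history now [(3, 22), (6, 58), (10, 56), (11, 6), (12, 30)])
v13: WRITE b=25  (b history now [(3, 22), (6, 58), (10, 56), (11, 6), (12, 30), (13, 25)])
v14: WRITE b=22  (b history now [(3, 22), (6, 58), (10, 56), (11, 6), (12, 30), (13, 25), (14, 22)])
v15: WRITE b=10  (b history now [(3, 22), (6, 58), (10, 56), (11, 6), (12, 30), (13, 25), (14, 22), (15, 10)])
v16: WRITE a=28  (a history now [(1, 36), (2, 31), (4, 49), (5, 12), (7, 57), (8, 18), (9, 55), (16, 28)])
v17: WRITE a=50  (a history now [(1, 36), (2, 31), (4, 49), (5, 12), (7, 57), (8, 18), (9, 55), (16, 28), (17, 50)])
v18: WRITE b=45  (b history now [(3, 22), (6, 58), (10, 56), (11, 6), (12, 30), (13, 25), (14, 22), (15, 10), (18, 45)])
v19: WRITE b=54  (b history now [(3, 22), (6, 58), (10, 56), (11, 6), (12, 30), (13, 25), (14, 22), (15, 10), (18, 45), (19, 54)])
READ a @v3: history=[(1, 36), (2, 31), (4, 49), (5, 12), (7, 57), (8, 18), (9, 55), (16, 28), (17, 50)] -> pick v2 -> 31
v20: WRITE a=37  (a history now [(1, 36), (2, 31), (4, 49), (5, 12), (7, 57), (8, 18), (9, 55), (16, 28), (17, 50), (20, 37)])
v21: WRITE b=53  (b history now [(3, 22), (6, 58), (10, 56), (11, 6), (12, 30), (13, 25), (14, 22), (15, 10), (18, 45), (19, 54), (21, 53)])
v22: WRITE a=17  (a history now [(1, 36), (2, 31), (4, 49), (5, 12), (7, 57), (8, 18), (9, 55), (16, 28), (17, 50), (20, 37), (22, 17)])
READ a @v3: history=[(1, 36), (2, 31), (4, 49), (5, 12), (7, 57), (8, 18), (9, 55), (16, 28), (17, 50), (20, 37), (22, 17)] -> pick v2 -> 31
v23: WRITE b=23  (b history now [(3, 22), (6, 58), (10, 56), (11, 6), (12, 30), (13, 25), (14, 22), (15, 10), (18, 45), (19, 54), (21, 53), (23, 23)])
v24: WRITE b=22  (b history now [(3, 22), (6, 58), (10, 56), (11, 6), (12, 30), (13, 25), (14, 22), (15, 10), (18, 45), (19, 54), (21, 53), (23, 23), (24, 22)])
v25: WRITE b=3  (b history now [(3, 22), (6, 58), (10, 56), (11, 6), (12, 30), (13, 25), (14, 22), (15, 10), (18, 45), (19, 54), (21, 53), (23, 23), (24, 22), (25, 3)])
READ b @v12: history=[(3, 22), (6, 58), (10, 56), (11, 6), (12, 30), (13, 25), (14, 22), (15, 10), (18, 45), (19, 54), (21, 53), (23, 23), (24, 22), (25, 3)] -> pick v12 -> 30

Answer: 31
NONE
22
31
31
30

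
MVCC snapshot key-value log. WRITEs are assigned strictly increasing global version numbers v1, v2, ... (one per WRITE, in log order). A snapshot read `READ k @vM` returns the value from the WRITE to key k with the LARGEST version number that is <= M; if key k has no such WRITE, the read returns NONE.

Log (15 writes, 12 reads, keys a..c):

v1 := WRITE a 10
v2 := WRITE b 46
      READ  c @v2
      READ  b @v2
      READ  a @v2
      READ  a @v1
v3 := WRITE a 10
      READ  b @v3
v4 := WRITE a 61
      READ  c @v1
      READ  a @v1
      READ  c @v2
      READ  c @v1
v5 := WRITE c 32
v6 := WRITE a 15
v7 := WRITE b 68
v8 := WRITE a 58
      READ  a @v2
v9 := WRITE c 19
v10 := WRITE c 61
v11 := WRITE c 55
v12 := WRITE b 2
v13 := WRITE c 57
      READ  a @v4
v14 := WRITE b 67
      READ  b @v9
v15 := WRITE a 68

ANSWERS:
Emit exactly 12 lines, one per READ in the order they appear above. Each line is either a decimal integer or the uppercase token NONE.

Answer: NONE
46
10
10
46
NONE
10
NONE
NONE
10
61
68

Derivation:
v1: WRITE a=10  (a history now [(1, 10)])
v2: WRITE b=46  (b history now [(2, 46)])
READ c @v2: history=[] -> no version <= 2 -> NONE
READ b @v2: history=[(2, 46)] -> pick v2 -> 46
READ a @v2: history=[(1, 10)] -> pick v1 -> 10
READ a @v1: history=[(1, 10)] -> pick v1 -> 10
v3: WRITE a=10  (a history now [(1, 10), (3, 10)])
READ b @v3: history=[(2, 46)] -> pick v2 -> 46
v4: WRITE a=61  (a history now [(1, 10), (3, 10), (4, 61)])
READ c @v1: history=[] -> no version <= 1 -> NONE
READ a @v1: history=[(1, 10), (3, 10), (4, 61)] -> pick v1 -> 10
READ c @v2: history=[] -> no version <= 2 -> NONE
READ c @v1: history=[] -> no version <= 1 -> NONE
v5: WRITE c=32  (c history now [(5, 32)])
v6: WRITE a=15  (a history now [(1, 10), (3, 10), (4, 61), (6, 15)])
v7: WRITE b=68  (b history now [(2, 46), (7, 68)])
v8: WRITE a=58  (a history now [(1, 10), (3, 10), (4, 61), (6, 15), (8, 58)])
READ a @v2: history=[(1, 10), (3, 10), (4, 61), (6, 15), (8, 58)] -> pick v1 -> 10
v9: WRITE c=19  (c history now [(5, 32), (9, 19)])
v10: WRITE c=61  (c history now [(5, 32), (9, 19), (10, 61)])
v11: WRITE c=55  (c history now [(5, 32), (9, 19), (10, 61), (11, 55)])
v12: WRITE b=2  (b history now [(2, 46), (7, 68), (12, 2)])
v13: WRITE c=57  (c history now [(5, 32), (9, 19), (10, 61), (11, 55), (13, 57)])
READ a @v4: history=[(1, 10), (3, 10), (4, 61), (6, 15), (8, 58)] -> pick v4 -> 61
v14: WRITE b=67  (b history now [(2, 46), (7, 68), (12, 2), (14, 67)])
READ b @v9: history=[(2, 46), (7, 68), (12, 2), (14, 67)] -> pick v7 -> 68
v15: WRITE a=68  (a history now [(1, 10), (3, 10), (4, 61), (6, 15), (8, 58), (15, 68)])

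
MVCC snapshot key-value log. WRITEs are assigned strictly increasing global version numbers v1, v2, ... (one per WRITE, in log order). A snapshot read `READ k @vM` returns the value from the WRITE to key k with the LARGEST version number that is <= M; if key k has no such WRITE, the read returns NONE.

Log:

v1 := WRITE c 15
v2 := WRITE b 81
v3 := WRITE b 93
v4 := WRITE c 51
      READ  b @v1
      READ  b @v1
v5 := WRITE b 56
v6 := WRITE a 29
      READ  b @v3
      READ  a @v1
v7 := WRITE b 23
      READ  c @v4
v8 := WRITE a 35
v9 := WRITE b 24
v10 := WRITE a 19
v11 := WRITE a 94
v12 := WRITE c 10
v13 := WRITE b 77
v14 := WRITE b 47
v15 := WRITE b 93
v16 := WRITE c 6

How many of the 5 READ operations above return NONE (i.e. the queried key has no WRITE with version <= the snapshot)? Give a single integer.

Answer: 3

Derivation:
v1: WRITE c=15  (c history now [(1, 15)])
v2: WRITE b=81  (b history now [(2, 81)])
v3: WRITE b=93  (b history now [(2, 81), (3, 93)])
v4: WRITE c=51  (c history now [(1, 15), (4, 51)])
READ b @v1: history=[(2, 81), (3, 93)] -> no version <= 1 -> NONE
READ b @v1: history=[(2, 81), (3, 93)] -> no version <= 1 -> NONE
v5: WRITE b=56  (b history now [(2, 81), (3, 93), (5, 56)])
v6: WRITE a=29  (a history now [(6, 29)])
READ b @v3: history=[(2, 81), (3, 93), (5, 56)] -> pick v3 -> 93
READ a @v1: history=[(6, 29)] -> no version <= 1 -> NONE
v7: WRITE b=23  (b history now [(2, 81), (3, 93), (5, 56), (7, 23)])
READ c @v4: history=[(1, 15), (4, 51)] -> pick v4 -> 51
v8: WRITE a=35  (a history now [(6, 29), (8, 35)])
v9: WRITE b=24  (b history now [(2, 81), (3, 93), (5, 56), (7, 23), (9, 24)])
v10: WRITE a=19  (a history now [(6, 29), (8, 35), (10, 19)])
v11: WRITE a=94  (a history now [(6, 29), (8, 35), (10, 19), (11, 94)])
v12: WRITE c=10  (c history now [(1, 15), (4, 51), (12, 10)])
v13: WRITE b=77  (b history now [(2, 81), (3, 93), (5, 56), (7, 23), (9, 24), (13, 77)])
v14: WRITE b=47  (b history now [(2, 81), (3, 93), (5, 56), (7, 23), (9, 24), (13, 77), (14, 47)])
v15: WRITE b=93  (b history now [(2, 81), (3, 93), (5, 56), (7, 23), (9, 24), (13, 77), (14, 47), (15, 93)])
v16: WRITE c=6  (c history now [(1, 15), (4, 51), (12, 10), (16, 6)])
Read results in order: ['NONE', 'NONE', '93', 'NONE', '51']
NONE count = 3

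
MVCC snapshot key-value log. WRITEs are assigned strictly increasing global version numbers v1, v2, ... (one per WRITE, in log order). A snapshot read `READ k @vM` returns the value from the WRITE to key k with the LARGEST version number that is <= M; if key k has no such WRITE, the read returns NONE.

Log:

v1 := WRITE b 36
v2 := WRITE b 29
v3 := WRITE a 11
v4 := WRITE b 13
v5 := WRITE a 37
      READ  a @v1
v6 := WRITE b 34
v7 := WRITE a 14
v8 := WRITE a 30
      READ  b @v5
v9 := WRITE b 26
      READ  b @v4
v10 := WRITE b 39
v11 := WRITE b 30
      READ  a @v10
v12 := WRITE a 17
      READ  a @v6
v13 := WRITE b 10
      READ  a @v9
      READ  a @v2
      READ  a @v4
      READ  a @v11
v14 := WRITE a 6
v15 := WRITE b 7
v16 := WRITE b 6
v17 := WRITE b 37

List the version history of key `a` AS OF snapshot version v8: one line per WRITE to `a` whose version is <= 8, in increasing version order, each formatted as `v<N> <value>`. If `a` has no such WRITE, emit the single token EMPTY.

Scan writes for key=a with version <= 8:
  v1 WRITE b 36 -> skip
  v2 WRITE b 29 -> skip
  v3 WRITE a 11 -> keep
  v4 WRITE b 13 -> skip
  v5 WRITE a 37 -> keep
  v6 WRITE b 34 -> skip
  v7 WRITE a 14 -> keep
  v8 WRITE a 30 -> keep
  v9 WRITE b 26 -> skip
  v10 WRITE b 39 -> skip
  v11 WRITE b 30 -> skip
  v12 WRITE a 17 -> drop (> snap)
  v13 WRITE b 10 -> skip
  v14 WRITE a 6 -> drop (> snap)
  v15 WRITE b 7 -> skip
  v16 WRITE b 6 -> skip
  v17 WRITE b 37 -> skip
Collected: [(3, 11), (5, 37), (7, 14), (8, 30)]

Answer: v3 11
v5 37
v7 14
v8 30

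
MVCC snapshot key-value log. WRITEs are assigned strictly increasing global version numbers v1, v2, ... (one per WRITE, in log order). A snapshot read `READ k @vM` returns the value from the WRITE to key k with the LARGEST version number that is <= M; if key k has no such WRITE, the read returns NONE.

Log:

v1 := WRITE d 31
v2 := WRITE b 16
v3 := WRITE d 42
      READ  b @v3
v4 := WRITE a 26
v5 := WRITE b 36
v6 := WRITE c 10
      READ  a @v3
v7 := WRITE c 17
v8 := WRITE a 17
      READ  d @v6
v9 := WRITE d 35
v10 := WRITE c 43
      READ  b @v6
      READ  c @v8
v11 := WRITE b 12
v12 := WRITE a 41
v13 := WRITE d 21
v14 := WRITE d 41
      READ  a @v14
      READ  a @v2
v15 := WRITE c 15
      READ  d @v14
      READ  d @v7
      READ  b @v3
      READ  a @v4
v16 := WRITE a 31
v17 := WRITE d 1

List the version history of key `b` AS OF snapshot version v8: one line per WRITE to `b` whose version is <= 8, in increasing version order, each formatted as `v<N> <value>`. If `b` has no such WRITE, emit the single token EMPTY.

Answer: v2 16
v5 36

Derivation:
Scan writes for key=b with version <= 8:
  v1 WRITE d 31 -> skip
  v2 WRITE b 16 -> keep
  v3 WRITE d 42 -> skip
  v4 WRITE a 26 -> skip
  v5 WRITE b 36 -> keep
  v6 WRITE c 10 -> skip
  v7 WRITE c 17 -> skip
  v8 WRITE a 17 -> skip
  v9 WRITE d 35 -> skip
  v10 WRITE c 43 -> skip
  v11 WRITE b 12 -> drop (> snap)
  v12 WRITE a 41 -> skip
  v13 WRITE d 21 -> skip
  v14 WRITE d 41 -> skip
  v15 WRITE c 15 -> skip
  v16 WRITE a 31 -> skip
  v17 WRITE d 1 -> skip
Collected: [(2, 16), (5, 36)]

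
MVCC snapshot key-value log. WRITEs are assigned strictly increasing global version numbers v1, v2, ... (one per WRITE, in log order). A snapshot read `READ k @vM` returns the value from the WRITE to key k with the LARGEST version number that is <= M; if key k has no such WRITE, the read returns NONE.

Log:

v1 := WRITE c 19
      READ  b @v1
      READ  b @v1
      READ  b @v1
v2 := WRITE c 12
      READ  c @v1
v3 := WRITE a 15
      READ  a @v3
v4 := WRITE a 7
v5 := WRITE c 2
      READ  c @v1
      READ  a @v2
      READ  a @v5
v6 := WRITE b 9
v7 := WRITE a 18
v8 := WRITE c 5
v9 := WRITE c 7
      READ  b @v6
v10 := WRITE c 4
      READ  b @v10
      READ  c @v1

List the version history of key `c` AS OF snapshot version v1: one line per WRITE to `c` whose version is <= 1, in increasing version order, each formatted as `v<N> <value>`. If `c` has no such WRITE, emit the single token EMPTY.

Scan writes for key=c with version <= 1:
  v1 WRITE c 19 -> keep
  v2 WRITE c 12 -> drop (> snap)
  v3 WRITE a 15 -> skip
  v4 WRITE a 7 -> skip
  v5 WRITE c 2 -> drop (> snap)
  v6 WRITE b 9 -> skip
  v7 WRITE a 18 -> skip
  v8 WRITE c 5 -> drop (> snap)
  v9 WRITE c 7 -> drop (> snap)
  v10 WRITE c 4 -> drop (> snap)
Collected: [(1, 19)]

Answer: v1 19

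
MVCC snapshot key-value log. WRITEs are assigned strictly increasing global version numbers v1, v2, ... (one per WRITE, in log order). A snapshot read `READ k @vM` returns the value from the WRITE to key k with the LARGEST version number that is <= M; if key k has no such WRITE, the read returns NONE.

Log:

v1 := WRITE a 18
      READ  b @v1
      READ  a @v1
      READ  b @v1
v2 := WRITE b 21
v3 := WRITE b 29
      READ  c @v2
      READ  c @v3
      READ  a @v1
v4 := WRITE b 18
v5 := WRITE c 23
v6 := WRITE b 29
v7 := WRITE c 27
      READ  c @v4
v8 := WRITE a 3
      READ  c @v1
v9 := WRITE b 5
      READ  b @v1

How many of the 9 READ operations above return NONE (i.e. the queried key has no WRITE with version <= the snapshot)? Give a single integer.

v1: WRITE a=18  (a history now [(1, 18)])
READ b @v1: history=[] -> no version <= 1 -> NONE
READ a @v1: history=[(1, 18)] -> pick v1 -> 18
READ b @v1: history=[] -> no version <= 1 -> NONE
v2: WRITE b=21  (b history now [(2, 21)])
v3: WRITE b=29  (b history now [(2, 21), (3, 29)])
READ c @v2: history=[] -> no version <= 2 -> NONE
READ c @v3: history=[] -> no version <= 3 -> NONE
READ a @v1: history=[(1, 18)] -> pick v1 -> 18
v4: WRITE b=18  (b history now [(2, 21), (3, 29), (4, 18)])
v5: WRITE c=23  (c history now [(5, 23)])
v6: WRITE b=29  (b history now [(2, 21), (3, 29), (4, 18), (6, 29)])
v7: WRITE c=27  (c history now [(5, 23), (7, 27)])
READ c @v4: history=[(5, 23), (7, 27)] -> no version <= 4 -> NONE
v8: WRITE a=3  (a history now [(1, 18), (8, 3)])
READ c @v1: history=[(5, 23), (7, 27)] -> no version <= 1 -> NONE
v9: WRITE b=5  (b history now [(2, 21), (3, 29), (4, 18), (6, 29), (9, 5)])
READ b @v1: history=[(2, 21), (3, 29), (4, 18), (6, 29), (9, 5)] -> no version <= 1 -> NONE
Read results in order: ['NONE', '18', 'NONE', 'NONE', 'NONE', '18', 'NONE', 'NONE', 'NONE']
NONE count = 7

Answer: 7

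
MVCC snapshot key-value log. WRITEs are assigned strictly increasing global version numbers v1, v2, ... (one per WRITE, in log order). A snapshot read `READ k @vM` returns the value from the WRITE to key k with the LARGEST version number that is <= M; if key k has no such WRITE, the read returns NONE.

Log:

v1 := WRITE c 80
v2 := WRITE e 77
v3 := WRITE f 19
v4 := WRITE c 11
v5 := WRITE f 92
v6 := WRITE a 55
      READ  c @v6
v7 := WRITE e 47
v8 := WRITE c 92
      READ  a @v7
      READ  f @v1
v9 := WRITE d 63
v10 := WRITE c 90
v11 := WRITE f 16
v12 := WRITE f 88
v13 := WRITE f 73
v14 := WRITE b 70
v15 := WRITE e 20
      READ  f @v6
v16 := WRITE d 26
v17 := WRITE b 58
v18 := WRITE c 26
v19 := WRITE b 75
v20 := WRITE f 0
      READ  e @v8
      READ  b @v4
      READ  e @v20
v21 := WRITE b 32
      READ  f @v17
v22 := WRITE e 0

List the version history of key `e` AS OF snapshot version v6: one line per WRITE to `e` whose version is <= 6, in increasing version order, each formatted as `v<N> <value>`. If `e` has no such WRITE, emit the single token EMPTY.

Scan writes for key=e with version <= 6:
  v1 WRITE c 80 -> skip
  v2 WRITE e 77 -> keep
  v3 WRITE f 19 -> skip
  v4 WRITE c 11 -> skip
  v5 WRITE f 92 -> skip
  v6 WRITE a 55 -> skip
  v7 WRITE e 47 -> drop (> snap)
  v8 WRITE c 92 -> skip
  v9 WRITE d 63 -> skip
  v10 WRITE c 90 -> skip
  v11 WRITE f 16 -> skip
  v12 WRITE f 88 -> skip
  v13 WRITE f 73 -> skip
  v14 WRITE b 70 -> skip
  v15 WRITE e 20 -> drop (> snap)
  v16 WRITE d 26 -> skip
  v17 WRITE b 58 -> skip
  v18 WRITE c 26 -> skip
  v19 WRITE b 75 -> skip
  v20 WRITE f 0 -> skip
  v21 WRITE b 32 -> skip
  v22 WRITE e 0 -> drop (> snap)
Collected: [(2, 77)]

Answer: v2 77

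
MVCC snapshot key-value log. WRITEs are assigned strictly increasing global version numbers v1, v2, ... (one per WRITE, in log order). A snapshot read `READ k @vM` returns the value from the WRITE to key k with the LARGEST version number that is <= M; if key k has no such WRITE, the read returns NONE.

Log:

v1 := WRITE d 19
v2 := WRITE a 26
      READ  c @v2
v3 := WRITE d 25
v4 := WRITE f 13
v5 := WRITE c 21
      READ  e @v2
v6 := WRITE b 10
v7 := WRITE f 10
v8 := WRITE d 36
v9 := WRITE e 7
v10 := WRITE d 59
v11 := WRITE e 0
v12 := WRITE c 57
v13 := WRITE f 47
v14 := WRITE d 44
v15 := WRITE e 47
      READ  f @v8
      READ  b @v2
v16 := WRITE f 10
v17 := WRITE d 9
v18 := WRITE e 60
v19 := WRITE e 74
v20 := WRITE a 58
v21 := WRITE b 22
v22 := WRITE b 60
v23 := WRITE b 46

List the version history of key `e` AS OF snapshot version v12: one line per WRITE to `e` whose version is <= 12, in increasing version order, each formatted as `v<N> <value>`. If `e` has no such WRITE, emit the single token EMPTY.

Answer: v9 7
v11 0

Derivation:
Scan writes for key=e with version <= 12:
  v1 WRITE d 19 -> skip
  v2 WRITE a 26 -> skip
  v3 WRITE d 25 -> skip
  v4 WRITE f 13 -> skip
  v5 WRITE c 21 -> skip
  v6 WRITE b 10 -> skip
  v7 WRITE f 10 -> skip
  v8 WRITE d 36 -> skip
  v9 WRITE e 7 -> keep
  v10 WRITE d 59 -> skip
  v11 WRITE e 0 -> keep
  v12 WRITE c 57 -> skip
  v13 WRITE f 47 -> skip
  v14 WRITE d 44 -> skip
  v15 WRITE e 47 -> drop (> snap)
  v16 WRITE f 10 -> skip
  v17 WRITE d 9 -> skip
  v18 WRITE e 60 -> drop (> snap)
  v19 WRITE e 74 -> drop (> snap)
  v20 WRITE a 58 -> skip
  v21 WRITE b 22 -> skip
  v22 WRITE b 60 -> skip
  v23 WRITE b 46 -> skip
Collected: [(9, 7), (11, 0)]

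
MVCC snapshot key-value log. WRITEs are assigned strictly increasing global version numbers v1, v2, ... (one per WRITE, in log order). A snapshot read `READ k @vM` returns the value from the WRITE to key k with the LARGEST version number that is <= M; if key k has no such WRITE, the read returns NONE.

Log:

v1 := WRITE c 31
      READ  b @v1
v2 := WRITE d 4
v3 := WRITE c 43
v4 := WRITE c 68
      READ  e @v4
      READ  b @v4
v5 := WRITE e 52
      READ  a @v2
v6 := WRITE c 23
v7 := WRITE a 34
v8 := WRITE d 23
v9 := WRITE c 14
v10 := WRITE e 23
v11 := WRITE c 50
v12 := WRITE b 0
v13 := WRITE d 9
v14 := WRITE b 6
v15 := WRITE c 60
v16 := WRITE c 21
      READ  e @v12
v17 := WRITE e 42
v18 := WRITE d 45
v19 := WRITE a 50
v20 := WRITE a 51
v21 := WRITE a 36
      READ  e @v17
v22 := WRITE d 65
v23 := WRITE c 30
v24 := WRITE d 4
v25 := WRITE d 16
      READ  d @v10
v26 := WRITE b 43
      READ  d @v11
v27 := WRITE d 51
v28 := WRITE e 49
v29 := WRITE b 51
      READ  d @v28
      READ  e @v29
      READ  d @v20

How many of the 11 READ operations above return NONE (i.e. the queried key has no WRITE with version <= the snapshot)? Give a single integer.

Answer: 4

Derivation:
v1: WRITE c=31  (c history now [(1, 31)])
READ b @v1: history=[] -> no version <= 1 -> NONE
v2: WRITE d=4  (d history now [(2, 4)])
v3: WRITE c=43  (c history now [(1, 31), (3, 43)])
v4: WRITE c=68  (c history now [(1, 31), (3, 43), (4, 68)])
READ e @v4: history=[] -> no version <= 4 -> NONE
READ b @v4: history=[] -> no version <= 4 -> NONE
v5: WRITE e=52  (e history now [(5, 52)])
READ a @v2: history=[] -> no version <= 2 -> NONE
v6: WRITE c=23  (c history now [(1, 31), (3, 43), (4, 68), (6, 23)])
v7: WRITE a=34  (a history now [(7, 34)])
v8: WRITE d=23  (d history now [(2, 4), (8, 23)])
v9: WRITE c=14  (c history now [(1, 31), (3, 43), (4, 68), (6, 23), (9, 14)])
v10: WRITE e=23  (e history now [(5, 52), (10, 23)])
v11: WRITE c=50  (c history now [(1, 31), (3, 43), (4, 68), (6, 23), (9, 14), (11, 50)])
v12: WRITE b=0  (b history now [(12, 0)])
v13: WRITE d=9  (d history now [(2, 4), (8, 23), (13, 9)])
v14: WRITE b=6  (b history now [(12, 0), (14, 6)])
v15: WRITE c=60  (c history now [(1, 31), (3, 43), (4, 68), (6, 23), (9, 14), (11, 50), (15, 60)])
v16: WRITE c=21  (c history now [(1, 31), (3, 43), (4, 68), (6, 23), (9, 14), (11, 50), (15, 60), (16, 21)])
READ e @v12: history=[(5, 52), (10, 23)] -> pick v10 -> 23
v17: WRITE e=42  (e history now [(5, 52), (10, 23), (17, 42)])
v18: WRITE d=45  (d history now [(2, 4), (8, 23), (13, 9), (18, 45)])
v19: WRITE a=50  (a history now [(7, 34), (19, 50)])
v20: WRITE a=51  (a history now [(7, 34), (19, 50), (20, 51)])
v21: WRITE a=36  (a history now [(7, 34), (19, 50), (20, 51), (21, 36)])
READ e @v17: history=[(5, 52), (10, 23), (17, 42)] -> pick v17 -> 42
v22: WRITE d=65  (d history now [(2, 4), (8, 23), (13, 9), (18, 45), (22, 65)])
v23: WRITE c=30  (c history now [(1, 31), (3, 43), (4, 68), (6, 23), (9, 14), (11, 50), (15, 60), (16, 21), (23, 30)])
v24: WRITE d=4  (d history now [(2, 4), (8, 23), (13, 9), (18, 45), (22, 65), (24, 4)])
v25: WRITE d=16  (d history now [(2, 4), (8, 23), (13, 9), (18, 45), (22, 65), (24, 4), (25, 16)])
READ d @v10: history=[(2, 4), (8, 23), (13, 9), (18, 45), (22, 65), (24, 4), (25, 16)] -> pick v8 -> 23
v26: WRITE b=43  (b history now [(12, 0), (14, 6), (26, 43)])
READ d @v11: history=[(2, 4), (8, 23), (13, 9), (18, 45), (22, 65), (24, 4), (25, 16)] -> pick v8 -> 23
v27: WRITE d=51  (d history now [(2, 4), (8, 23), (13, 9), (18, 45), (22, 65), (24, 4), (25, 16), (27, 51)])
v28: WRITE e=49  (e history now [(5, 52), (10, 23), (17, 42), (28, 49)])
v29: WRITE b=51  (b history now [(12, 0), (14, 6), (26, 43), (29, 51)])
READ d @v28: history=[(2, 4), (8, 23), (13, 9), (18, 45), (22, 65), (24, 4), (25, 16), (27, 51)] -> pick v27 -> 51
READ e @v29: history=[(5, 52), (10, 23), (17, 42), (28, 49)] -> pick v28 -> 49
READ d @v20: history=[(2, 4), (8, 23), (13, 9), (18, 45), (22, 65), (24, 4), (25, 16), (27, 51)] -> pick v18 -> 45
Read results in order: ['NONE', 'NONE', 'NONE', 'NONE', '23', '42', '23', '23', '51', '49', '45']
NONE count = 4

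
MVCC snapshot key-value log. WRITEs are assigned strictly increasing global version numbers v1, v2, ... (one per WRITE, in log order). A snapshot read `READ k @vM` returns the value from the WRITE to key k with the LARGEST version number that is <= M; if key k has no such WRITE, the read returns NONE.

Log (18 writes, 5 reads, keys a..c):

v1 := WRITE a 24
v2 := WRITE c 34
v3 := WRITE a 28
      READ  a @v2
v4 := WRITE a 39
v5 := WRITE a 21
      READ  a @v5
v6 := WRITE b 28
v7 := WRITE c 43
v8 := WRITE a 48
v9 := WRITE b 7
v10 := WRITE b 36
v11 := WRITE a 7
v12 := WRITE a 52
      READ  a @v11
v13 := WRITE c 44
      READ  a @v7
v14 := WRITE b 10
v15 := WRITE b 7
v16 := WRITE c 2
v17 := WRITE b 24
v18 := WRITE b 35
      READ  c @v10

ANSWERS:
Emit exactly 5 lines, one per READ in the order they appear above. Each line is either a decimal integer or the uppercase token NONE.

Answer: 24
21
7
21
43

Derivation:
v1: WRITE a=24  (a history now [(1, 24)])
v2: WRITE c=34  (c history now [(2, 34)])
v3: WRITE a=28  (a history now [(1, 24), (3, 28)])
READ a @v2: history=[(1, 24), (3, 28)] -> pick v1 -> 24
v4: WRITE a=39  (a history now [(1, 24), (3, 28), (4, 39)])
v5: WRITE a=21  (a history now [(1, 24), (3, 28), (4, 39), (5, 21)])
READ a @v5: history=[(1, 24), (3, 28), (4, 39), (5, 21)] -> pick v5 -> 21
v6: WRITE b=28  (b history now [(6, 28)])
v7: WRITE c=43  (c history now [(2, 34), (7, 43)])
v8: WRITE a=48  (a history now [(1, 24), (3, 28), (4, 39), (5, 21), (8, 48)])
v9: WRITE b=7  (b history now [(6, 28), (9, 7)])
v10: WRITE b=36  (b history now [(6, 28), (9, 7), (10, 36)])
v11: WRITE a=7  (a history now [(1, 24), (3, 28), (4, 39), (5, 21), (8, 48), (11, 7)])
v12: WRITE a=52  (a history now [(1, 24), (3, 28), (4, 39), (5, 21), (8, 48), (11, 7), (12, 52)])
READ a @v11: history=[(1, 24), (3, 28), (4, 39), (5, 21), (8, 48), (11, 7), (12, 52)] -> pick v11 -> 7
v13: WRITE c=44  (c history now [(2, 34), (7, 43), (13, 44)])
READ a @v7: history=[(1, 24), (3, 28), (4, 39), (5, 21), (8, 48), (11, 7), (12, 52)] -> pick v5 -> 21
v14: WRITE b=10  (b history now [(6, 28), (9, 7), (10, 36), (14, 10)])
v15: WRITE b=7  (b history now [(6, 28), (9, 7), (10, 36), (14, 10), (15, 7)])
v16: WRITE c=2  (c history now [(2, 34), (7, 43), (13, 44), (16, 2)])
v17: WRITE b=24  (b history now [(6, 28), (9, 7), (10, 36), (14, 10), (15, 7), (17, 24)])
v18: WRITE b=35  (b history now [(6, 28), (9, 7), (10, 36), (14, 10), (15, 7), (17, 24), (18, 35)])
READ c @v10: history=[(2, 34), (7, 43), (13, 44), (16, 2)] -> pick v7 -> 43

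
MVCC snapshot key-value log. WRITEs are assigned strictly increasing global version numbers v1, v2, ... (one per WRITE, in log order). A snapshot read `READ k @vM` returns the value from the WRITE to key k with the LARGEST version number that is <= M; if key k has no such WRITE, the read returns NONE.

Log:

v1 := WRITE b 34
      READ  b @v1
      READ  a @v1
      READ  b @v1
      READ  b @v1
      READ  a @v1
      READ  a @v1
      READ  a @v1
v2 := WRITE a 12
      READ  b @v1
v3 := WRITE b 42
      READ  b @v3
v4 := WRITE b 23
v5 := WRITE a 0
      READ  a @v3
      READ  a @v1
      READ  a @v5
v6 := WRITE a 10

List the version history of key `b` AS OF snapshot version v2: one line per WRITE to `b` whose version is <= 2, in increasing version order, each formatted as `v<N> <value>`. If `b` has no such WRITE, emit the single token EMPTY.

Scan writes for key=b with version <= 2:
  v1 WRITE b 34 -> keep
  v2 WRITE a 12 -> skip
  v3 WRITE b 42 -> drop (> snap)
  v4 WRITE b 23 -> drop (> snap)
  v5 WRITE a 0 -> skip
  v6 WRITE a 10 -> skip
Collected: [(1, 34)]

Answer: v1 34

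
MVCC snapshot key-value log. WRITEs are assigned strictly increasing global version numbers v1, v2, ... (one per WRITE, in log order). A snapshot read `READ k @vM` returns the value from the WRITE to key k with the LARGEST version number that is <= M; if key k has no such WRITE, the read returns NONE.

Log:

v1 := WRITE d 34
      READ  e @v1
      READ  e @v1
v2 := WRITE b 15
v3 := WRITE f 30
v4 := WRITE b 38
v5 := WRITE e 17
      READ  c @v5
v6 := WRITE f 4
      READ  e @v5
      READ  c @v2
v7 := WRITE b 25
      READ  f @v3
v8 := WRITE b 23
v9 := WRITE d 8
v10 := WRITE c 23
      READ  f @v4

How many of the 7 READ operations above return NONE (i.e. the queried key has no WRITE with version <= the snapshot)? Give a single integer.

Answer: 4

Derivation:
v1: WRITE d=34  (d history now [(1, 34)])
READ e @v1: history=[] -> no version <= 1 -> NONE
READ e @v1: history=[] -> no version <= 1 -> NONE
v2: WRITE b=15  (b history now [(2, 15)])
v3: WRITE f=30  (f history now [(3, 30)])
v4: WRITE b=38  (b history now [(2, 15), (4, 38)])
v5: WRITE e=17  (e history now [(5, 17)])
READ c @v5: history=[] -> no version <= 5 -> NONE
v6: WRITE f=4  (f history now [(3, 30), (6, 4)])
READ e @v5: history=[(5, 17)] -> pick v5 -> 17
READ c @v2: history=[] -> no version <= 2 -> NONE
v7: WRITE b=25  (b history now [(2, 15), (4, 38), (7, 25)])
READ f @v3: history=[(3, 30), (6, 4)] -> pick v3 -> 30
v8: WRITE b=23  (b history now [(2, 15), (4, 38), (7, 25), (8, 23)])
v9: WRITE d=8  (d history now [(1, 34), (9, 8)])
v10: WRITE c=23  (c history now [(10, 23)])
READ f @v4: history=[(3, 30), (6, 4)] -> pick v3 -> 30
Read results in order: ['NONE', 'NONE', 'NONE', '17', 'NONE', '30', '30']
NONE count = 4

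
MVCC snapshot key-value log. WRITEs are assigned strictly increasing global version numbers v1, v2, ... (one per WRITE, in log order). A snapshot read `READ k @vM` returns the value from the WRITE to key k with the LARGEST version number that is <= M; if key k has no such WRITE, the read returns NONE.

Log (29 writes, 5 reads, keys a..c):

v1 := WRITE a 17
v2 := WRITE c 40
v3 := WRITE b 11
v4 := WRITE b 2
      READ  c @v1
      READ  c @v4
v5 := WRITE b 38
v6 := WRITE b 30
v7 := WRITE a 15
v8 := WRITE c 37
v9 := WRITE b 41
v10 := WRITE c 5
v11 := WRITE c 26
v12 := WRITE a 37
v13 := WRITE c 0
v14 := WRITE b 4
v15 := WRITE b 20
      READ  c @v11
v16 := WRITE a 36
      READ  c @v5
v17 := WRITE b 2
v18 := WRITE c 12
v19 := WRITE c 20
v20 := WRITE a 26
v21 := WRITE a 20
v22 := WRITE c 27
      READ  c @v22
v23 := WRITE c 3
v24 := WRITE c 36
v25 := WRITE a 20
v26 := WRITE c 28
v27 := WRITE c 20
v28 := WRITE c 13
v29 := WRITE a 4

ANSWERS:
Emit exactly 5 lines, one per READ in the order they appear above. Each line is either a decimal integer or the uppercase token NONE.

Answer: NONE
40
26
40
27

Derivation:
v1: WRITE a=17  (a history now [(1, 17)])
v2: WRITE c=40  (c history now [(2, 40)])
v3: WRITE b=11  (b history now [(3, 11)])
v4: WRITE b=2  (b history now [(3, 11), (4, 2)])
READ c @v1: history=[(2, 40)] -> no version <= 1 -> NONE
READ c @v4: history=[(2, 40)] -> pick v2 -> 40
v5: WRITE b=38  (b history now [(3, 11), (4, 2), (5, 38)])
v6: WRITE b=30  (b history now [(3, 11), (4, 2), (5, 38), (6, 30)])
v7: WRITE a=15  (a history now [(1, 17), (7, 15)])
v8: WRITE c=37  (c history now [(2, 40), (8, 37)])
v9: WRITE b=41  (b history now [(3, 11), (4, 2), (5, 38), (6, 30), (9, 41)])
v10: WRITE c=5  (c history now [(2, 40), (8, 37), (10, 5)])
v11: WRITE c=26  (c history now [(2, 40), (8, 37), (10, 5), (11, 26)])
v12: WRITE a=37  (a history now [(1, 17), (7, 15), (12, 37)])
v13: WRITE c=0  (c history now [(2, 40), (8, 37), (10, 5), (11, 26), (13, 0)])
v14: WRITE b=4  (b history now [(3, 11), (4, 2), (5, 38), (6, 30), (9, 41), (14, 4)])
v15: WRITE b=20  (b history now [(3, 11), (4, 2), (5, 38), (6, 30), (9, 41), (14, 4), (15, 20)])
READ c @v11: history=[(2, 40), (8, 37), (10, 5), (11, 26), (13, 0)] -> pick v11 -> 26
v16: WRITE a=36  (a history now [(1, 17), (7, 15), (12, 37), (16, 36)])
READ c @v5: history=[(2, 40), (8, 37), (10, 5), (11, 26), (13, 0)] -> pick v2 -> 40
v17: WRITE b=2  (b history now [(3, 11), (4, 2), (5, 38), (6, 30), (9, 41), (14, 4), (15, 20), (17, 2)])
v18: WRITE c=12  (c history now [(2, 40), (8, 37), (10, 5), (11, 26), (13, 0), (18, 12)])
v19: WRITE c=20  (c history now [(2, 40), (8, 37), (10, 5), (11, 26), (13, 0), (18, 12), (19, 20)])
v20: WRITE a=26  (a history now [(1, 17), (7, 15), (12, 37), (16, 36), (20, 26)])
v21: WRITE a=20  (a history now [(1, 17), (7, 15), (12, 37), (16, 36), (20, 26), (21, 20)])
v22: WRITE c=27  (c history now [(2, 40), (8, 37), (10, 5), (11, 26), (13, 0), (18, 12), (19, 20), (22, 27)])
READ c @v22: history=[(2, 40), (8, 37), (10, 5), (11, 26), (13, 0), (18, 12), (19, 20), (22, 27)] -> pick v22 -> 27
v23: WRITE c=3  (c history now [(2, 40), (8, 37), (10, 5), (11, 26), (13, 0), (18, 12), (19, 20), (22, 27), (23, 3)])
v24: WRITE c=36  (c history now [(2, 40), (8, 37), (10, 5), (11, 26), (13, 0), (18, 12), (19, 20), (22, 27), (23, 3), (24, 36)])
v25: WRITE a=20  (a history now [(1, 17), (7, 15), (12, 37), (16, 36), (20, 26), (21, 20), (25, 20)])
v26: WRITE c=28  (c history now [(2, 40), (8, 37), (10, 5), (11, 26), (13, 0), (18, 12), (19, 20), (22, 27), (23, 3), (24, 36), (26, 28)])
v27: WRITE c=20  (c history now [(2, 40), (8, 37), (10, 5), (11, 26), (13, 0), (18, 12), (19, 20), (22, 27), (23, 3), (24, 36), (26, 28), (27, 20)])
v28: WRITE c=13  (c history now [(2, 40), (8, 37), (10, 5), (11, 26), (13, 0), (18, 12), (19, 20), (22, 27), (23, 3), (24, 36), (26, 28), (27, 20), (28, 13)])
v29: WRITE a=4  (a history now [(1, 17), (7, 15), (12, 37), (16, 36), (20, 26), (21, 20), (25, 20), (29, 4)])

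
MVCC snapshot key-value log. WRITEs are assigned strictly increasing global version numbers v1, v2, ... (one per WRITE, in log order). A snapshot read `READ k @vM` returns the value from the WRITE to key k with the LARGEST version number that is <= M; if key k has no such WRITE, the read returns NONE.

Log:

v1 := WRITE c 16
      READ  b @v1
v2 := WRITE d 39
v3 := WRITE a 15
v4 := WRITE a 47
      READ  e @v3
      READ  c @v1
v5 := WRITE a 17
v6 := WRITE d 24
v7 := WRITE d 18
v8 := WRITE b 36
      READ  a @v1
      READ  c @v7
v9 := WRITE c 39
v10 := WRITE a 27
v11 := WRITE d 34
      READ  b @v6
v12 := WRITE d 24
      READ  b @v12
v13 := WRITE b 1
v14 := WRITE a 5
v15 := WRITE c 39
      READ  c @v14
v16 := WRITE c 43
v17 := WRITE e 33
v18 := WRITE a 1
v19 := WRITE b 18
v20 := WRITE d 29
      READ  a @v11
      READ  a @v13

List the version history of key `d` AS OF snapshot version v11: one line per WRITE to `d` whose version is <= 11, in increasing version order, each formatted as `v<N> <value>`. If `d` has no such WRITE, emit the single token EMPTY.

Scan writes for key=d with version <= 11:
  v1 WRITE c 16 -> skip
  v2 WRITE d 39 -> keep
  v3 WRITE a 15 -> skip
  v4 WRITE a 47 -> skip
  v5 WRITE a 17 -> skip
  v6 WRITE d 24 -> keep
  v7 WRITE d 18 -> keep
  v8 WRITE b 36 -> skip
  v9 WRITE c 39 -> skip
  v10 WRITE a 27 -> skip
  v11 WRITE d 34 -> keep
  v12 WRITE d 24 -> drop (> snap)
  v13 WRITE b 1 -> skip
  v14 WRITE a 5 -> skip
  v15 WRITE c 39 -> skip
  v16 WRITE c 43 -> skip
  v17 WRITE e 33 -> skip
  v18 WRITE a 1 -> skip
  v19 WRITE b 18 -> skip
  v20 WRITE d 29 -> drop (> snap)
Collected: [(2, 39), (6, 24), (7, 18), (11, 34)]

Answer: v2 39
v6 24
v7 18
v11 34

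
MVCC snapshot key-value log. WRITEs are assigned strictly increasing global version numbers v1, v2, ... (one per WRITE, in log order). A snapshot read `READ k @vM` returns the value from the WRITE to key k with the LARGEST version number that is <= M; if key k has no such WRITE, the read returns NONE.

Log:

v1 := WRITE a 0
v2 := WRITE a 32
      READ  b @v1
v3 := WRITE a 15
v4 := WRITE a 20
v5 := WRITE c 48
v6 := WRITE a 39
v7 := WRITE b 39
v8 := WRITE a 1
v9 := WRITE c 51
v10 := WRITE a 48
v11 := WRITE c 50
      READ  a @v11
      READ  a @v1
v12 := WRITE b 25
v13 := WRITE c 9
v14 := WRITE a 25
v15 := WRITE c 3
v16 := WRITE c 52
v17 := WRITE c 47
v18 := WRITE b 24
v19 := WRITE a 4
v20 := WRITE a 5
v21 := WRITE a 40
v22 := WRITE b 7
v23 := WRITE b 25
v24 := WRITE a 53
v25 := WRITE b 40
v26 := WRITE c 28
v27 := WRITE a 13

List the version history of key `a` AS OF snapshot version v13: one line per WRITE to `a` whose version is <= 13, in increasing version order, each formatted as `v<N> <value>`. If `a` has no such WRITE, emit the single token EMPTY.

Scan writes for key=a with version <= 13:
  v1 WRITE a 0 -> keep
  v2 WRITE a 32 -> keep
  v3 WRITE a 15 -> keep
  v4 WRITE a 20 -> keep
  v5 WRITE c 48 -> skip
  v6 WRITE a 39 -> keep
  v7 WRITE b 39 -> skip
  v8 WRITE a 1 -> keep
  v9 WRITE c 51 -> skip
  v10 WRITE a 48 -> keep
  v11 WRITE c 50 -> skip
  v12 WRITE b 25 -> skip
  v13 WRITE c 9 -> skip
  v14 WRITE a 25 -> drop (> snap)
  v15 WRITE c 3 -> skip
  v16 WRITE c 52 -> skip
  v17 WRITE c 47 -> skip
  v18 WRITE b 24 -> skip
  v19 WRITE a 4 -> drop (> snap)
  v20 WRITE a 5 -> drop (> snap)
  v21 WRITE a 40 -> drop (> snap)
  v22 WRITE b 7 -> skip
  v23 WRITE b 25 -> skip
  v24 WRITE a 53 -> drop (> snap)
  v25 WRITE b 40 -> skip
  v26 WRITE c 28 -> skip
  v27 WRITE a 13 -> drop (> snap)
Collected: [(1, 0), (2, 32), (3, 15), (4, 20), (6, 39), (8, 1), (10, 48)]

Answer: v1 0
v2 32
v3 15
v4 20
v6 39
v8 1
v10 48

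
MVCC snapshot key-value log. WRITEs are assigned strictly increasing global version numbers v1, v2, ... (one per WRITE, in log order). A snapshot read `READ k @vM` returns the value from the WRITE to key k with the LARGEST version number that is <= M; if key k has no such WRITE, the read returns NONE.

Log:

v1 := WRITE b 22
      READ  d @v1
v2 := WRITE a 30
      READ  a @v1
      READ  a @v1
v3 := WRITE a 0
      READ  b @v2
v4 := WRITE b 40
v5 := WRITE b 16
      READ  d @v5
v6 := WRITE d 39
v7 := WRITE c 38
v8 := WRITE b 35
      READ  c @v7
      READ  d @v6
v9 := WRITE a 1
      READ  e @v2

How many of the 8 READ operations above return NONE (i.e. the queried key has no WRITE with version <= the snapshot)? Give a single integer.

Answer: 5

Derivation:
v1: WRITE b=22  (b history now [(1, 22)])
READ d @v1: history=[] -> no version <= 1 -> NONE
v2: WRITE a=30  (a history now [(2, 30)])
READ a @v1: history=[(2, 30)] -> no version <= 1 -> NONE
READ a @v1: history=[(2, 30)] -> no version <= 1 -> NONE
v3: WRITE a=0  (a history now [(2, 30), (3, 0)])
READ b @v2: history=[(1, 22)] -> pick v1 -> 22
v4: WRITE b=40  (b history now [(1, 22), (4, 40)])
v5: WRITE b=16  (b history now [(1, 22), (4, 40), (5, 16)])
READ d @v5: history=[] -> no version <= 5 -> NONE
v6: WRITE d=39  (d history now [(6, 39)])
v7: WRITE c=38  (c history now [(7, 38)])
v8: WRITE b=35  (b history now [(1, 22), (4, 40), (5, 16), (8, 35)])
READ c @v7: history=[(7, 38)] -> pick v7 -> 38
READ d @v6: history=[(6, 39)] -> pick v6 -> 39
v9: WRITE a=1  (a history now [(2, 30), (3, 0), (9, 1)])
READ e @v2: history=[] -> no version <= 2 -> NONE
Read results in order: ['NONE', 'NONE', 'NONE', '22', 'NONE', '38', '39', 'NONE']
NONE count = 5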